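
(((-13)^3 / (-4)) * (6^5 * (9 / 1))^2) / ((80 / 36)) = 6052713346368 / 5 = 1210542669273.60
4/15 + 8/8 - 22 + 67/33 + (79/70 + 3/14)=-20051/1155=-17.36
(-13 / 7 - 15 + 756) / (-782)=-2587 / 2737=-0.95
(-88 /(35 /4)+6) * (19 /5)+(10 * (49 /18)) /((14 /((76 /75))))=-63536 /4725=-13.45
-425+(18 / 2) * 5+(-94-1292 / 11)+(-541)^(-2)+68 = -1685257187 / 3219491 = -523.45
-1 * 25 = -25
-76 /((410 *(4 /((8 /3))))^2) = -76 /378225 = -0.00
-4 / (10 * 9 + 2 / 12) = -24 / 541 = -0.04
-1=-1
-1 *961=-961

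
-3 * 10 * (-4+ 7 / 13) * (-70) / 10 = -9450 / 13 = -726.92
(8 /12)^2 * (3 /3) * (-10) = -40 /9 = -4.44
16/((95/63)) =1008/95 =10.61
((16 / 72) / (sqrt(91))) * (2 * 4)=16 * sqrt(91) / 819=0.19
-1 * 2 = -2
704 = 704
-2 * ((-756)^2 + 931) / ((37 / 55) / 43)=-2707768910 / 37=-73182943.51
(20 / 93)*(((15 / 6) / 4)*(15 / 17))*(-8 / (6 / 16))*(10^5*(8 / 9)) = -3200000000 / 14229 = -224892.82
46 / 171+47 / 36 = 359 / 228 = 1.57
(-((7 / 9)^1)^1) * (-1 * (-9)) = -7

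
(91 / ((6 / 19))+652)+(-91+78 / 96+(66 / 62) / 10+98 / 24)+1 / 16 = 1059247 / 1240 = 854.23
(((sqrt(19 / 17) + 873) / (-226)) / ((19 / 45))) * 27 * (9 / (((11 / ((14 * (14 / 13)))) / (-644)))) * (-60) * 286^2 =-20677224987619200 / 2147 - 23685251990400 * sqrt(323) / 36499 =-9642414885154.25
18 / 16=9 / 8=1.12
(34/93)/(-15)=-34/1395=-0.02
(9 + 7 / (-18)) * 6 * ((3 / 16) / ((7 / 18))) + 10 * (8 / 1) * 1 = 5875 / 56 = 104.91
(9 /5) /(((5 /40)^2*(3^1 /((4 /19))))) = 768 /95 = 8.08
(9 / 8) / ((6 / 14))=21 / 8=2.62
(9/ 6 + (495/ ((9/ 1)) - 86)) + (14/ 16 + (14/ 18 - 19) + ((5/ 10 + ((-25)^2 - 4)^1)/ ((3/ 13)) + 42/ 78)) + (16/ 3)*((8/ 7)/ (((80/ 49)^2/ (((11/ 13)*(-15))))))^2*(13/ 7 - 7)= 1116172129/ 608400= 1834.60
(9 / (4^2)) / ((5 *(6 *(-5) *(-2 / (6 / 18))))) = 0.00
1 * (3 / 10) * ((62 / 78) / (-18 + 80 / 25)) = -31 / 1924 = -0.02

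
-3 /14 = -0.21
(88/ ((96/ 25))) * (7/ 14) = 275/ 24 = 11.46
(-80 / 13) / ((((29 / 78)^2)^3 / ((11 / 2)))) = -7622140331520 / 594823321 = -12814.12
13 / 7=1.86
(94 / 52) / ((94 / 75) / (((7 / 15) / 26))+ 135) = 0.01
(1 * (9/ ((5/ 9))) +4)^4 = 104060401/ 625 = 166496.64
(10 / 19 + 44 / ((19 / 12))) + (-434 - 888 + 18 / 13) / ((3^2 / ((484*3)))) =-157855946 / 741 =-213030.97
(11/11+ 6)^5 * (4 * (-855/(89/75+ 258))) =-615856500/2777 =-221770.44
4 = 4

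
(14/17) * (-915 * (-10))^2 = 1172115000/17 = 68947941.18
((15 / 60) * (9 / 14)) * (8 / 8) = 9 / 56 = 0.16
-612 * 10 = -6120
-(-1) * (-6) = -6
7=7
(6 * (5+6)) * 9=594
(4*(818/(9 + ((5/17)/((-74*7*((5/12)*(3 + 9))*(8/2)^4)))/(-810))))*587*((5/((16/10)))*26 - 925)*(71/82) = -105050276649198720000/673798487081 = -155907557.92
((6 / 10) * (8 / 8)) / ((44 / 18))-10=-1073 / 110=-9.75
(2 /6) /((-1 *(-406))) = 1 /1218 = 0.00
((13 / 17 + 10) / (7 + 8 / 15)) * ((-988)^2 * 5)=13397576400 / 1921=6974271.94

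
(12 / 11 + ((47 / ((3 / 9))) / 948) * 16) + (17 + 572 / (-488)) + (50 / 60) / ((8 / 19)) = 54139639 / 2544432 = 21.28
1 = 1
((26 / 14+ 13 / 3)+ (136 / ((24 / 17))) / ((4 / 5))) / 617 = 3545 / 17276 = 0.21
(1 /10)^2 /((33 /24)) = 2 /275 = 0.01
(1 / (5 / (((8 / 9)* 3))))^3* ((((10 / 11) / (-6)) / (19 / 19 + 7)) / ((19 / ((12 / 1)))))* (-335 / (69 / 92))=68608 / 84645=0.81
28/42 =2/3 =0.67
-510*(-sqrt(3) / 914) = 255*sqrt(3) / 457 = 0.97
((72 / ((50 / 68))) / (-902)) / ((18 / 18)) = -1224 / 11275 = -0.11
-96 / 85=-1.13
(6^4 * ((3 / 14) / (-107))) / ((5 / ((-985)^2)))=-377223480 / 749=-503636.15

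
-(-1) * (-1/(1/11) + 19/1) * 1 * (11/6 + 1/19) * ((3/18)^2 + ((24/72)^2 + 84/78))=122335/6669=18.34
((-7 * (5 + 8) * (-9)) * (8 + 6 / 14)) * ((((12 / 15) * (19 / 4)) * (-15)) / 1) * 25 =-9836775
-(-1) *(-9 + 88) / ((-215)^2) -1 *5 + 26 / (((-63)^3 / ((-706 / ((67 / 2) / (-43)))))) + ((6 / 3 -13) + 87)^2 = 4469073349555946 / 774414312525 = 5770.91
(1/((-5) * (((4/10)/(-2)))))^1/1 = 1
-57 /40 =-1.42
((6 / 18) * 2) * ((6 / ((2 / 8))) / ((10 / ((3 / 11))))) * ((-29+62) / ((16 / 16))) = 14.40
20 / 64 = 5 / 16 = 0.31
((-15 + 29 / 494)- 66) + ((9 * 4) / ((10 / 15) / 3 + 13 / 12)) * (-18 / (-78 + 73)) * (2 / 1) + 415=61828939 / 116090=532.59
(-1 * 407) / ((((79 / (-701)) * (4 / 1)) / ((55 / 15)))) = 3138377 / 948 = 3310.52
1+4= 5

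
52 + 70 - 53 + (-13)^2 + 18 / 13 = 3112 / 13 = 239.38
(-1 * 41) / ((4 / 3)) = -123 / 4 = -30.75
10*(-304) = -3040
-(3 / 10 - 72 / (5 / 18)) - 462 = -2031 / 10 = -203.10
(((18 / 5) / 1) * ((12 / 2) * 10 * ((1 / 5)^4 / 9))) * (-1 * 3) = -72 / 625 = -0.12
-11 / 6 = -1.83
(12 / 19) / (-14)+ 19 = 2521 / 133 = 18.95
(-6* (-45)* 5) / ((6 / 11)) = 2475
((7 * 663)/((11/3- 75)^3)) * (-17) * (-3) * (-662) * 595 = 1258607942865/4900172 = 256849.75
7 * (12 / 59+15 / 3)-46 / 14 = 33.14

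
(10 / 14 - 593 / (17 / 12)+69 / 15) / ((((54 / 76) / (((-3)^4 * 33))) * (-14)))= 462534138 / 4165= 111052.61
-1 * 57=-57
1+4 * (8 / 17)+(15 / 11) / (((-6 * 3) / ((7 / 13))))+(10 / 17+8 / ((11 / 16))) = 219755 / 14586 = 15.07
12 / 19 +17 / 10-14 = -2217 / 190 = -11.67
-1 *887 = -887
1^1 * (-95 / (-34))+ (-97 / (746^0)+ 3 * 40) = 877 / 34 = 25.79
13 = 13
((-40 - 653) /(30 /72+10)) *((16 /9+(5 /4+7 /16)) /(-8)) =115269 /4000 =28.82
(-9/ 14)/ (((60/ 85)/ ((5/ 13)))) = -255/ 728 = -0.35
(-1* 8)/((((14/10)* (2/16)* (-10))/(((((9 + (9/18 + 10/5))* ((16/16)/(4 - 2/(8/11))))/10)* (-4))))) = -16.82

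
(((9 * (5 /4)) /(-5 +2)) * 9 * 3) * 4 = -405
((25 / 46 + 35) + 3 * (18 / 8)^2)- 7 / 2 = 47.23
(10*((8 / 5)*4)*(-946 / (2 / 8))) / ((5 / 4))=-193740.80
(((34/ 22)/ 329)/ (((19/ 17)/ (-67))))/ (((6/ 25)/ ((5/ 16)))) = -2420375/ 6601056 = -0.37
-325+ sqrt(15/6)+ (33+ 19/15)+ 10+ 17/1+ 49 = -3221/15+ sqrt(10)/2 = -213.15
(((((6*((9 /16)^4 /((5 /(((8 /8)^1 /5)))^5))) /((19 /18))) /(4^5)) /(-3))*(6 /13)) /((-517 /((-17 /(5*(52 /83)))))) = -249954417 /2719886540800000000000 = -0.00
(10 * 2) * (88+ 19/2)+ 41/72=140441/72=1950.57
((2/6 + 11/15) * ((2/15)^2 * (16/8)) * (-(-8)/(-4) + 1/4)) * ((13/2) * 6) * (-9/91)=32/125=0.26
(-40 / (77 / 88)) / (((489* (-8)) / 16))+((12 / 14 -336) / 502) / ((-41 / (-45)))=-19225625 / 35226093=-0.55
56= 56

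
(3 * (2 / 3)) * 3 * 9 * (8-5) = 162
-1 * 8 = -8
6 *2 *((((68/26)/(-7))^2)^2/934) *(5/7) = 40090080/224171547509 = 0.00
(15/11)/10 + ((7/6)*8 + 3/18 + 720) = 729.64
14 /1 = 14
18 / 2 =9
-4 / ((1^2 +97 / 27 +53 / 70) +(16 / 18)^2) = -22680 / 34813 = -0.65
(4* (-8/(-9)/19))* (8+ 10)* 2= 128/19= 6.74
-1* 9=-9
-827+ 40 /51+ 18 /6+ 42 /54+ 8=-814.44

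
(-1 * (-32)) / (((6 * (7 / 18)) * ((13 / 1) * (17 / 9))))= 864 / 1547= 0.56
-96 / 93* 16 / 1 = -512 / 31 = -16.52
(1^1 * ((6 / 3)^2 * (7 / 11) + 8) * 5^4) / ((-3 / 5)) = -362500 / 33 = -10984.85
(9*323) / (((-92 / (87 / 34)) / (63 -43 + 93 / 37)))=-12392541 / 6808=-1820.29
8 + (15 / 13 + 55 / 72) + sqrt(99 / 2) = 3 * sqrt(22) / 2 + 9283 / 936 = 16.95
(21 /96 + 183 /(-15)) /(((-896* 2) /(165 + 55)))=21087 /14336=1.47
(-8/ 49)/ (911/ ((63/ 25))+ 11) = -18/ 41069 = -0.00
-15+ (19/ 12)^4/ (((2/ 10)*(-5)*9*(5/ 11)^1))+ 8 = -7965371/ 933120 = -8.54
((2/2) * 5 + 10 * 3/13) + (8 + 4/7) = 1445/91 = 15.88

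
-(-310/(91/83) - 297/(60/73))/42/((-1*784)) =-0.02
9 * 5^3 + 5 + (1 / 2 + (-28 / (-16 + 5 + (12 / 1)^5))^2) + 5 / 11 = 1540429736127369 / 1362061580902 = 1130.95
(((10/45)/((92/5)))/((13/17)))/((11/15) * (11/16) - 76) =-3400/16252743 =-0.00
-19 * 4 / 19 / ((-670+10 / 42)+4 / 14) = 84 / 14059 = 0.01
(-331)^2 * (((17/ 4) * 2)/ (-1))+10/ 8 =-3725069/ 4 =-931267.25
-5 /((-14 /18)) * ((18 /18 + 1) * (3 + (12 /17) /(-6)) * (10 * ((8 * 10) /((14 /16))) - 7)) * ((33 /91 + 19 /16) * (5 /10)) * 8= 645039315 /3094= 208480.71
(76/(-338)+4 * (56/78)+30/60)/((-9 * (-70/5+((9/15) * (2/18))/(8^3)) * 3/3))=4084480/163536399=0.02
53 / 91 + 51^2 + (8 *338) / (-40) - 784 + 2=797152 / 455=1751.98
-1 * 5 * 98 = -490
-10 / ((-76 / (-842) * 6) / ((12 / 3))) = -4210 / 57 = -73.86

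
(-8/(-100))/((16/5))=1/40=0.02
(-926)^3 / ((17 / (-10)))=7940227760 / 17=467072221.18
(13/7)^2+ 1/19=3260/931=3.50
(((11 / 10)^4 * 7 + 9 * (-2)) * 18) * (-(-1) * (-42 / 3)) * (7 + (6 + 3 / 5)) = 26565.26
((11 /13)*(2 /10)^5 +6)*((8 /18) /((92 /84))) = 6825308 /2803125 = 2.43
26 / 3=8.67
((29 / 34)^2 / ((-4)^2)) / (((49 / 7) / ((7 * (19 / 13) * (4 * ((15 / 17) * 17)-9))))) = 47937 / 14144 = 3.39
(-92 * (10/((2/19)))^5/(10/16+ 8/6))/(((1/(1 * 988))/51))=-860883167242800000/47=-18316663132825531.91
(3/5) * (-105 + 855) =450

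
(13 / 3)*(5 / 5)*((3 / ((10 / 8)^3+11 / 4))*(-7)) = -832 / 43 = -19.35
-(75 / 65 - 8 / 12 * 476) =12331 / 39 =316.18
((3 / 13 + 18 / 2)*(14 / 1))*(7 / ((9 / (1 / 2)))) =1960 / 39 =50.26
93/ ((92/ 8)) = 186/ 23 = 8.09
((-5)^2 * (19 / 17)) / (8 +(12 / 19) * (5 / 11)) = 99275 / 29444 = 3.37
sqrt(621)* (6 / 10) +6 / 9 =2 / 3 +9* sqrt(69) / 5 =15.62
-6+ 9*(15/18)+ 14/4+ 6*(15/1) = 95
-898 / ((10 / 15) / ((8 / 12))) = -898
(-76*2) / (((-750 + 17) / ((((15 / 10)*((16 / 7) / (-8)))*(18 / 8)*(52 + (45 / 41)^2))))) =-91762362 / 8625211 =-10.64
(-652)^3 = -277167808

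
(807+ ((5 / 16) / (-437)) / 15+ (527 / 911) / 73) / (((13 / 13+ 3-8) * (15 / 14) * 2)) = -1576049018243 / 16739603136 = -94.15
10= 10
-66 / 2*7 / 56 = -33 / 8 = -4.12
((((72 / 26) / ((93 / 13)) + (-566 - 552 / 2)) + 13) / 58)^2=659821969 / 3232804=204.10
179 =179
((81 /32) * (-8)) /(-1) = 20.25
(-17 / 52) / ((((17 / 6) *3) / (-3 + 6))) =-3 / 26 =-0.12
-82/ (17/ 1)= -82/ 17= -4.82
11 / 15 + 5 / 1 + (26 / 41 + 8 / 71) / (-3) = 5.48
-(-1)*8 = 8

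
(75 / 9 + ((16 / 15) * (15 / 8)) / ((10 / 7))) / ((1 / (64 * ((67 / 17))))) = 626048 / 255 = 2455.09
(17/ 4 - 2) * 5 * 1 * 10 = 225/ 2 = 112.50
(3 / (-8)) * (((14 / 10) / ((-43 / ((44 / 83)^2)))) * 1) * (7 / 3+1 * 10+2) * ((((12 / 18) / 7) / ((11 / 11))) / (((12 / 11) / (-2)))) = -2662 / 310005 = -0.01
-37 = -37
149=149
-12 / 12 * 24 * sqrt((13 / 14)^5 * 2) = -1014 * sqrt(91) / 343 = -28.20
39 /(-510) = -13 /170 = -0.08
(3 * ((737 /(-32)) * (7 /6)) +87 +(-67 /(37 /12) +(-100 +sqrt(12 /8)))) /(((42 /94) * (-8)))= 4278927 /132608 - 47 * sqrt(6) /336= 31.92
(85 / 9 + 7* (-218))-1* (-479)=-9338 / 9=-1037.56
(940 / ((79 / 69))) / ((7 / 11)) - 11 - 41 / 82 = 1414201 / 1106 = 1278.66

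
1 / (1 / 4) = 4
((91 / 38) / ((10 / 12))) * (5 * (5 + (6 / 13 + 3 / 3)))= 1764 / 19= 92.84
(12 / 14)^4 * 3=3888 / 2401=1.62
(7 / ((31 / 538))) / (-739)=-3766 / 22909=-0.16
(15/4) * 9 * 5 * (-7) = -4725/4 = -1181.25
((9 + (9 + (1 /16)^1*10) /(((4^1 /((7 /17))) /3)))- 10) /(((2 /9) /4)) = 9657 /272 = 35.50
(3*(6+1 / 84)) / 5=101 / 28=3.61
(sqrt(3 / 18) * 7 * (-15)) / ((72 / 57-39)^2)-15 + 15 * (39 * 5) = 2910-12635 * sqrt(6) / 1028178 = 2909.97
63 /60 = 21 /20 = 1.05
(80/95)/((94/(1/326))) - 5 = -727791/145559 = -5.00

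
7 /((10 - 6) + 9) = 7 /13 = 0.54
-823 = -823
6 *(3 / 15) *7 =42 / 5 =8.40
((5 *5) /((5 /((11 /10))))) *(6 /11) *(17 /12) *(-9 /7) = -153 /28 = -5.46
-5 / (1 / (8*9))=-360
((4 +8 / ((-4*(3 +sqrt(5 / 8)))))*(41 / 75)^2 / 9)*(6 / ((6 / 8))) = 53792*sqrt(10) / 3391875 +591712 / 678375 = 0.92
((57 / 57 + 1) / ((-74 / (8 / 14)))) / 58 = -0.00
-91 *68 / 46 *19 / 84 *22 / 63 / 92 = -0.12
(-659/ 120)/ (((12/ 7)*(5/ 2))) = -4613/ 3600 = -1.28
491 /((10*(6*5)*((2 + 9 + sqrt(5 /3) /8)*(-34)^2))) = 21604 /167815075 - 491*sqrt(15) /1006890450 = 0.00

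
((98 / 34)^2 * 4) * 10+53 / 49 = 4721277 / 14161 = 333.40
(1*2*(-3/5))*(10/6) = -2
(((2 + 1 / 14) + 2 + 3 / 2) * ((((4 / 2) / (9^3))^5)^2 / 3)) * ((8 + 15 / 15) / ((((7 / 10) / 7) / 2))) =0.00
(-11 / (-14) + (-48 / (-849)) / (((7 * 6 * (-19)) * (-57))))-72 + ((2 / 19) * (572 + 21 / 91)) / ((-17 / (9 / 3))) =-33261745873 / 406404414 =-81.84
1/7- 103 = -720/7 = -102.86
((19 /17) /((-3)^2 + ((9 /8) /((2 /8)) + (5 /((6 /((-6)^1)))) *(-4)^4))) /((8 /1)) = -19 /172244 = -0.00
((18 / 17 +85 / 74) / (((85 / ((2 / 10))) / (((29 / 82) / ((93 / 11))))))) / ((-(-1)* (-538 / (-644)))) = 142623943 / 548388901050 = 0.00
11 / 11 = 1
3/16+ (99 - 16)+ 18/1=1619/16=101.19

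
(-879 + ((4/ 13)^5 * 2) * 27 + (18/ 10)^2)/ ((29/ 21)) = -170681837382/ 269187425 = -634.06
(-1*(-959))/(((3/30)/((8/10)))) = 7672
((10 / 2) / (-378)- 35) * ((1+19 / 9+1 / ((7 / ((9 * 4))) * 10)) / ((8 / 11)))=-16625807 / 95256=-174.54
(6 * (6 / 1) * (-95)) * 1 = -3420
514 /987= 0.52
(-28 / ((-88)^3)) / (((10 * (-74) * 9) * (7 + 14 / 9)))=-1 / 1386795520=-0.00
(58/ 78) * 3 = 29/ 13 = 2.23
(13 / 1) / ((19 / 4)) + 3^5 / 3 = 1591 / 19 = 83.74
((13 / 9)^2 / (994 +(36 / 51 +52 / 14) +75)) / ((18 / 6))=20111 / 31040091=0.00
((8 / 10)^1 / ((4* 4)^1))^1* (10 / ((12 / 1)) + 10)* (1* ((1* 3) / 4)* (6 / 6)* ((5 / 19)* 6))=195 / 304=0.64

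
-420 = -420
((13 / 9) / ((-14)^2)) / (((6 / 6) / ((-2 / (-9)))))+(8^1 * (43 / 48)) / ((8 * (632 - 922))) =-26729 / 18416160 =-0.00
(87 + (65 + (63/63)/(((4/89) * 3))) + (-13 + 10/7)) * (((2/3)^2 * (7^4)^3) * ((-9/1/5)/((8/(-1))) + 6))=2038182928169311/360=5661619244914.75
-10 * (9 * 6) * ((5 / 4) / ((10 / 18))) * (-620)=753300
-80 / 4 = -20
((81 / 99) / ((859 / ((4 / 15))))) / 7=0.00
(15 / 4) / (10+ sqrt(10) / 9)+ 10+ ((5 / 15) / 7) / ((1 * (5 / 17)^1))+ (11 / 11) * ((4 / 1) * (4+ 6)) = 17171587 / 339780 - 27 * sqrt(10) / 6472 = 50.52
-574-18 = -592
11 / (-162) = -11 / 162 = -0.07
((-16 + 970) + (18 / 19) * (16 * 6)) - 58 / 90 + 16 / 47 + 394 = 57811883 / 40185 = 1438.64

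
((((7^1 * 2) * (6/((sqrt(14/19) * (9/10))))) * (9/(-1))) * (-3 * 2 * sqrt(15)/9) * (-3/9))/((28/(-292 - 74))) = 1220 * sqrt(3990)/7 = 11009.01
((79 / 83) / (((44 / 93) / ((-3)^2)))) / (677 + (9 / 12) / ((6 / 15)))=132246 / 4958503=0.03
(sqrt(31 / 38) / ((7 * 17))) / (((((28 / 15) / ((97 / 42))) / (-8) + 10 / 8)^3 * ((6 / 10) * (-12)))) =-4563365000 * sqrt(1178) / 225358154371161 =-0.00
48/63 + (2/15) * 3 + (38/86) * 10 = 25196/4515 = 5.58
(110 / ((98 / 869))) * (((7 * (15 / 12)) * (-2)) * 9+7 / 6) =-3202265 / 21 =-152488.81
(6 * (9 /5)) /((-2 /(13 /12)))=-117 /20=-5.85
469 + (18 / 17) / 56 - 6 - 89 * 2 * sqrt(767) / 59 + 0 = 220397 / 476 - 178 * sqrt(767) / 59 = 379.47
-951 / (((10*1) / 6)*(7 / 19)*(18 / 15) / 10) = -90345 / 7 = -12906.43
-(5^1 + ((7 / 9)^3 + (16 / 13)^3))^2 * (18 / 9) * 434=-119789707676699200 / 2565164201769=-46698.65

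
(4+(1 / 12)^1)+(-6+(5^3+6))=1549 / 12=129.08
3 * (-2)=-6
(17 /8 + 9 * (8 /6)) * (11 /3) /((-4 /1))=-1243 /96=-12.95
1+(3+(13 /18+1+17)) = 409 /18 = 22.72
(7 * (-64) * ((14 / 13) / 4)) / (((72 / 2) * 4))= -98 / 117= -0.84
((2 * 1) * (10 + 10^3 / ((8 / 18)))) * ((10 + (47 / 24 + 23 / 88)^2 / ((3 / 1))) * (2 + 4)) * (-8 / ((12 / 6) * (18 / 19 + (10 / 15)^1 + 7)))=-26131952860 / 178233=-146616.80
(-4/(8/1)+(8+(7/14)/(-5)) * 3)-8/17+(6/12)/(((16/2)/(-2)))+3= 17411/680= 25.60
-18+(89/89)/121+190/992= -1068297/60016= -17.80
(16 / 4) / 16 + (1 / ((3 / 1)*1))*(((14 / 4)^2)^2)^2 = 5764993 / 768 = 7506.50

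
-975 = -975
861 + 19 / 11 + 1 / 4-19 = 37135 / 44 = 843.98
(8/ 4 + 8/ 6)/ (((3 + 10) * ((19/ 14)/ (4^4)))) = 35840/ 741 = 48.37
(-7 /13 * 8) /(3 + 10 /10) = -14 /13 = -1.08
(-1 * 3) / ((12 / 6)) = -3 / 2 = -1.50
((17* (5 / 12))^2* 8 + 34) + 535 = 17467 / 18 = 970.39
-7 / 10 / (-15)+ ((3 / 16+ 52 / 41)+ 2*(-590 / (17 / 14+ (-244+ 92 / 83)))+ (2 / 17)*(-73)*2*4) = -14638263029747 / 234885375600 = -62.32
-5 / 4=-1.25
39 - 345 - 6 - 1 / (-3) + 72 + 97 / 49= -34940 / 147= -237.69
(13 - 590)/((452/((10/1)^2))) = -14425/113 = -127.65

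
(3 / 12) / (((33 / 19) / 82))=779 / 66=11.80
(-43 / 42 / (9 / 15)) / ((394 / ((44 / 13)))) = -2365 / 161343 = -0.01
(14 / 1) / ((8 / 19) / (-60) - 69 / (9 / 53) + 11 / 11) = -1995 / 57761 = -0.03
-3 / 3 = -1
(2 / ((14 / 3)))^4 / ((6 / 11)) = 0.06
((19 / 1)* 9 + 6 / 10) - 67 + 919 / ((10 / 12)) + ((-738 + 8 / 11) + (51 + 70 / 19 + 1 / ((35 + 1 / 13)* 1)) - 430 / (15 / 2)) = 11725067 / 25080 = 467.51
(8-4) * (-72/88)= -36/11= -3.27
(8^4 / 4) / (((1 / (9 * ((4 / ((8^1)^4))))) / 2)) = 18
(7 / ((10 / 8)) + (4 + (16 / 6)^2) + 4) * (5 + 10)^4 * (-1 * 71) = -74443500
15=15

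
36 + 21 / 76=36.28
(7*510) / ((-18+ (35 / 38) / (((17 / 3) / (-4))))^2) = 62075755 / 6048096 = 10.26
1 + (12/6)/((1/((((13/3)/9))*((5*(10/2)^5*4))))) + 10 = 1625297/27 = 60196.19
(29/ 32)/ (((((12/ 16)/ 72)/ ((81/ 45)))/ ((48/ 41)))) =37584/ 205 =183.34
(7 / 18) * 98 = 343 / 9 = 38.11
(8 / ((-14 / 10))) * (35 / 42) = -100 / 21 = -4.76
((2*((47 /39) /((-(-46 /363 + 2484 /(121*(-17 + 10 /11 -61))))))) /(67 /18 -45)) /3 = -14467728 /292136455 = -0.05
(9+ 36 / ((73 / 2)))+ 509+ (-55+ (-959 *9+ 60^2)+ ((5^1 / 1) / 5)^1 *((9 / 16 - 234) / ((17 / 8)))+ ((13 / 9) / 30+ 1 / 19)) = -14886917399 / 3183165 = -4676.77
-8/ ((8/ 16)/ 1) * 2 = -32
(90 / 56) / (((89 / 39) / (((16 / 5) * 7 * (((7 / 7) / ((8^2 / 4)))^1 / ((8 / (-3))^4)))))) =0.02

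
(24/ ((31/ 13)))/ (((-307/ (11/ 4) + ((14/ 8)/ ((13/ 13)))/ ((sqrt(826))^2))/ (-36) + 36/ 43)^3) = 161983774455686006833152/ 983012107792054648095113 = 0.16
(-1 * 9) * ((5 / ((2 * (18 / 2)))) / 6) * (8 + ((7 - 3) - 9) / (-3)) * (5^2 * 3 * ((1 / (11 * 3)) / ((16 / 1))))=-3625 / 6336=-0.57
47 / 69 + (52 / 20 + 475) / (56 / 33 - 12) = -1339394 / 29325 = -45.67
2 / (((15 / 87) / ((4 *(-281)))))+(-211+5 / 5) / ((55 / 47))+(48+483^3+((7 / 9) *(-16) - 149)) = 55769301572 / 495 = 112665255.70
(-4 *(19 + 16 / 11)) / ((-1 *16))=225 / 44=5.11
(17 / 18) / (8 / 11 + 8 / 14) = 1309 / 1800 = 0.73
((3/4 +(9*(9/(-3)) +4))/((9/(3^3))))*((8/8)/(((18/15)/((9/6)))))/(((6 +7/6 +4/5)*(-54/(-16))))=-2225/717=-3.10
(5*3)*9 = 135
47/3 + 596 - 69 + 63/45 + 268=12181/15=812.07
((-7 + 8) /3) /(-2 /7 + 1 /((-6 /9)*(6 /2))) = -14 /33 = -0.42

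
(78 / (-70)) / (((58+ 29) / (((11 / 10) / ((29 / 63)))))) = -0.03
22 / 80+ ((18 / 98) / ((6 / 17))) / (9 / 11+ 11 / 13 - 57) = 0.27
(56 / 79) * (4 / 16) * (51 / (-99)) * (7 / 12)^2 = -5831 / 187704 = -0.03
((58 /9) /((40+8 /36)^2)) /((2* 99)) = 0.00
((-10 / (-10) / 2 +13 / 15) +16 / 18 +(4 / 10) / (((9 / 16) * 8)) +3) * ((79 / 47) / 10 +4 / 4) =29341 / 4700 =6.24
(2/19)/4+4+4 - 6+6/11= 2.57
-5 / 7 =-0.71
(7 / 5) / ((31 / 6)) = 0.27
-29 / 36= -0.81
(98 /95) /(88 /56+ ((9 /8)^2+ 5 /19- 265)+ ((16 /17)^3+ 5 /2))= -215700352 /54065464455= -0.00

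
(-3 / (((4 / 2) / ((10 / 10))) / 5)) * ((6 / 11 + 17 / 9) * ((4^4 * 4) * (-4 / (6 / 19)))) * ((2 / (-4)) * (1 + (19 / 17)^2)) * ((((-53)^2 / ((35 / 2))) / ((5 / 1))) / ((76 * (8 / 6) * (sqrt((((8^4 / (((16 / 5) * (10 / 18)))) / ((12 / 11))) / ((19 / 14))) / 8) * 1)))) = -1408095520 * sqrt(4389) / 15421329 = -6049.13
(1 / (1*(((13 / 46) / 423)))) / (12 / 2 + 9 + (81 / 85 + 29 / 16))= 26462880 / 314093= 84.25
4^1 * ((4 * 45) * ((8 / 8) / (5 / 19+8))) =13680 / 157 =87.13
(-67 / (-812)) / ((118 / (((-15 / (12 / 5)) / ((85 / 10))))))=-1675 / 3257744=-0.00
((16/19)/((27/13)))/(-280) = -26/17955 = -0.00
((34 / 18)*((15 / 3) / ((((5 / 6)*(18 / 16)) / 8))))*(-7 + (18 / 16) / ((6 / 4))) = -503.70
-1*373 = -373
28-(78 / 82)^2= 45547 / 1681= 27.10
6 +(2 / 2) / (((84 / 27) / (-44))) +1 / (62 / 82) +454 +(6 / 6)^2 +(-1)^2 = 97472 / 217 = 449.18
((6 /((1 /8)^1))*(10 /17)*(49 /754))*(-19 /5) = -44688 /6409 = -6.97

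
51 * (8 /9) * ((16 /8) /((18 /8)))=1088 /27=40.30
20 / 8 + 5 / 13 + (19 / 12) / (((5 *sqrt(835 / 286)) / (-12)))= 75 / 26 - 19 *sqrt(238810) / 4175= 0.66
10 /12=5 /6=0.83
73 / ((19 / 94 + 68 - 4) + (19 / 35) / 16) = 1921360 / 1690693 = 1.14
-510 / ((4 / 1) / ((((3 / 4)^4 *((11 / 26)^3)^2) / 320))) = -7318318491 / 10122552147968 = -0.00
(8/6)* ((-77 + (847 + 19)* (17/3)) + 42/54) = 173920/27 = 6441.48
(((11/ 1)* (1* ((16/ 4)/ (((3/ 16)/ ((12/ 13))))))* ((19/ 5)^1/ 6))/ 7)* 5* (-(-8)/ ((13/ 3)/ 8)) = 1712128/ 1183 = 1447.28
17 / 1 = 17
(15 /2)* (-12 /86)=-45 /43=-1.05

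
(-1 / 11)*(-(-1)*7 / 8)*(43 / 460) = -301 / 40480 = -0.01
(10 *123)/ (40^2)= 123/ 160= 0.77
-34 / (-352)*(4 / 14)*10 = 85 / 308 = 0.28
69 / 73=0.95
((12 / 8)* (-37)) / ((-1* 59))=111 / 118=0.94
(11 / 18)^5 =161051 / 1889568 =0.09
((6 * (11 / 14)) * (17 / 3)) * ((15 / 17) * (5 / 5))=165 / 7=23.57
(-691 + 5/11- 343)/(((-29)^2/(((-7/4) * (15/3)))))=397915/37004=10.75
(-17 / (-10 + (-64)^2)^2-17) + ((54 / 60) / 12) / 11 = -31207870843 / 1836493560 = -16.99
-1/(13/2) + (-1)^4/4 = 5/52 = 0.10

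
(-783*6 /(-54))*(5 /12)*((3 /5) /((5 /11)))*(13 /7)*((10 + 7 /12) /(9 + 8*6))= 526669 /31920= 16.50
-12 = -12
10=10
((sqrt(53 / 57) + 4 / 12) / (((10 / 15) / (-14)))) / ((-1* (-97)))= -7* sqrt(3021) / 1843 - 7 / 97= -0.28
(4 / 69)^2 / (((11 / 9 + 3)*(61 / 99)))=792 / 613111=0.00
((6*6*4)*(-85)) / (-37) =12240 / 37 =330.81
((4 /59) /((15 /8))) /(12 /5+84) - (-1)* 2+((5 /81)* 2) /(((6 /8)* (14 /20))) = 224360 /100359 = 2.24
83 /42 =1.98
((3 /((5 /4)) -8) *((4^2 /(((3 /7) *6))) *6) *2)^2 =39337984 /225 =174835.48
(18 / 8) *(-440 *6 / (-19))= 5940 / 19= 312.63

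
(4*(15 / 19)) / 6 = 0.53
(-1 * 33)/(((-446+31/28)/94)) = 86856/12457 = 6.97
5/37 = 0.14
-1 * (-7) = 7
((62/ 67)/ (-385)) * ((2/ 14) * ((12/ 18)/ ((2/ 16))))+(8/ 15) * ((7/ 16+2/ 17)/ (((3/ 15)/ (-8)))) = -109078124/ 9208815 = -11.84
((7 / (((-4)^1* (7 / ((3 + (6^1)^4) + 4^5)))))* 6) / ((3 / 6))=-6969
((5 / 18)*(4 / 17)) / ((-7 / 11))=-110 / 1071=-0.10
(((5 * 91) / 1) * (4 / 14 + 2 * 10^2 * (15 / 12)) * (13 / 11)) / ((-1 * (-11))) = 1480440 / 121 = 12235.04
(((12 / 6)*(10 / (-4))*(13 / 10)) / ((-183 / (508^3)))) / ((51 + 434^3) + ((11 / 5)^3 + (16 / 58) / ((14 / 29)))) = 372805706000 / 6544834457943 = 0.06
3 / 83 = 0.04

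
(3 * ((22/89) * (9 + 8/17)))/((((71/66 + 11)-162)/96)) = -67326336/14971135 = -4.50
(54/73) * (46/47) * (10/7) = 24840/24017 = 1.03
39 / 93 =13 / 31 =0.42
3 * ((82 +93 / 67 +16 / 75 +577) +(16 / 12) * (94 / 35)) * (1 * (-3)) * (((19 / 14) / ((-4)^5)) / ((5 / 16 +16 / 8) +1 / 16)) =35043921 / 10505600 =3.34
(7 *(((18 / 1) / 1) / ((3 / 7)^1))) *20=5880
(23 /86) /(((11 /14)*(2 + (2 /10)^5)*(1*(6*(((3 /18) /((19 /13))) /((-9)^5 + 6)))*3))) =-4894.66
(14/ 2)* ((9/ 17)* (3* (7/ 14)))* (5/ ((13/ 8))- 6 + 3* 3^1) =14931/ 442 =33.78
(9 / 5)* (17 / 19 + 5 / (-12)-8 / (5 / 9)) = -47613 / 1900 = -25.06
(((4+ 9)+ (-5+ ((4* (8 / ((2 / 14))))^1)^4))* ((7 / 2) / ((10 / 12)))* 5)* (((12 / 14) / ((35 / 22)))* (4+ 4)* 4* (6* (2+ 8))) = 382841037950976 / 7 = 54691576850139.43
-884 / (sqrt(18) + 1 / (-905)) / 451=-2172054300 * sqrt(2) / 6648844499 - 800020 / 6648844499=-0.46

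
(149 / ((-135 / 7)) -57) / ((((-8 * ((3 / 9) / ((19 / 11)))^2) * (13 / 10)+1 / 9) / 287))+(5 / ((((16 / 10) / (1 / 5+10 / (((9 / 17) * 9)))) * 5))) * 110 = 14000585309 / 207684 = 67412.92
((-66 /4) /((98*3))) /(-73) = 11 /14308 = 0.00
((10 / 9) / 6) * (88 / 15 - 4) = 28 / 81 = 0.35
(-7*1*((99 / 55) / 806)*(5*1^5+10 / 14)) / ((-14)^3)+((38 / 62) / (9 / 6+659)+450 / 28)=2934826424 / 182600509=16.07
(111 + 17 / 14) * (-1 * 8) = -6284 / 7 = -897.71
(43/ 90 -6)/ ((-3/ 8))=1988/ 135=14.73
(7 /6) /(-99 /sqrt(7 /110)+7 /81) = -1515591*sqrt(770) /14146958734-9261 /14146958734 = -0.00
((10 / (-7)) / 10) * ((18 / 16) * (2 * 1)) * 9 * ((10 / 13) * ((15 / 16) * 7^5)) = -14586075 / 416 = -35062.68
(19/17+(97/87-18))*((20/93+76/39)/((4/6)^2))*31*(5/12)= -991.53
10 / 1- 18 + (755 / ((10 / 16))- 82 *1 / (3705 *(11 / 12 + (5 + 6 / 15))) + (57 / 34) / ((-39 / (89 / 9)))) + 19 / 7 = 241081180369 / 200519046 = 1202.29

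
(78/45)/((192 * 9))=13/12960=0.00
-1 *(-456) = 456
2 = 2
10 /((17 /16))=160 /17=9.41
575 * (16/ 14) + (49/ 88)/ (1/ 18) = 205487/ 308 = 667.17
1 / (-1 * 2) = -1 / 2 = -0.50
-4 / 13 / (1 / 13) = -4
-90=-90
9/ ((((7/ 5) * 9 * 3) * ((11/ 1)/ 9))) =15/ 77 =0.19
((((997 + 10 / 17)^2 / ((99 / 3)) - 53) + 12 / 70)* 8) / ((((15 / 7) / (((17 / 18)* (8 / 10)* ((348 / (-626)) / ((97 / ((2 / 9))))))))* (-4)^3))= 97136804246 / 57484758375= 1.69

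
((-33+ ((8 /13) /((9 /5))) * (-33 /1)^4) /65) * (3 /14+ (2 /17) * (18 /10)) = 15810993 /5950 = 2657.31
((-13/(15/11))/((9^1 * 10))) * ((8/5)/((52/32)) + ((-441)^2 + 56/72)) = -625748288/30375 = -20600.77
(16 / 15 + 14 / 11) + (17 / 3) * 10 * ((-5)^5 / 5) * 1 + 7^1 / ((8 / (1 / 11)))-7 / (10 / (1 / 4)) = -7791173 / 220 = -35414.42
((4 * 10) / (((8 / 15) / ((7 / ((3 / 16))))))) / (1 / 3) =8400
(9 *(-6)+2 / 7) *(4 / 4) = -53.71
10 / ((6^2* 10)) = 1 / 36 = 0.03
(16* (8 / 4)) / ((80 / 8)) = 16 / 5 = 3.20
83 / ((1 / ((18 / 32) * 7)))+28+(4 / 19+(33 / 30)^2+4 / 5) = 2713451 / 7600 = 357.03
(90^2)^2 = 65610000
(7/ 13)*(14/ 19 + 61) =8211/ 247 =33.24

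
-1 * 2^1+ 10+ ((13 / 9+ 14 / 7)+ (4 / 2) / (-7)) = 703 / 63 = 11.16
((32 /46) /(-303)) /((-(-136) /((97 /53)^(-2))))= -5618 /1114712457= -0.00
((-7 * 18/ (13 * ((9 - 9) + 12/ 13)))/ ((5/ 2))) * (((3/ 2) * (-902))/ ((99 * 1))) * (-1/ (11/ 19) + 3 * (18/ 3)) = 51373/ 55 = 934.05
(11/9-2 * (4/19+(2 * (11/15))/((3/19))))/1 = -17.78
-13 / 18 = -0.72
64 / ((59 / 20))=1280 / 59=21.69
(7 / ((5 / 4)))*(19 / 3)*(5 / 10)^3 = 133 / 30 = 4.43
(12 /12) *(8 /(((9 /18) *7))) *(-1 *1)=-16 /7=-2.29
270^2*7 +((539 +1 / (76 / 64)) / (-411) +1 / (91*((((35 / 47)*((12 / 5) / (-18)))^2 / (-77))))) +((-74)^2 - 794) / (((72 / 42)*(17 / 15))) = 57799004201125 / 112751548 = 512622.71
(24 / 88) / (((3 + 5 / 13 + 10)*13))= 1 / 638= 0.00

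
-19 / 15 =-1.27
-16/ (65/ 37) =-592/ 65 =-9.11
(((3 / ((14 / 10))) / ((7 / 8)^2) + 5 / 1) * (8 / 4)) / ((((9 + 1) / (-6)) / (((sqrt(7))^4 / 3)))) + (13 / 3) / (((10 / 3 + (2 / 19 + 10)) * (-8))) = -6558689 / 42896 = -152.90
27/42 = 9/14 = 0.64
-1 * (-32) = 32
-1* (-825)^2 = -680625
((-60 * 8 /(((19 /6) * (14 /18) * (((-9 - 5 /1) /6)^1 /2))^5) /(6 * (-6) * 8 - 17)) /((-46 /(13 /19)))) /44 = 556992887353344 /205093719827796961777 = 0.00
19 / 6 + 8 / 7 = 181 / 42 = 4.31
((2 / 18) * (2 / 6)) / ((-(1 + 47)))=-1 / 1296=-0.00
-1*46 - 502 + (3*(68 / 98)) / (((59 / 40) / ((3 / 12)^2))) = -547.91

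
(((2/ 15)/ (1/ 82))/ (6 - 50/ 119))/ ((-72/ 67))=-326893/ 179280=-1.82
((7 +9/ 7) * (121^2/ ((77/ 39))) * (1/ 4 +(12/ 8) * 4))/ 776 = 37634025/ 76048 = 494.87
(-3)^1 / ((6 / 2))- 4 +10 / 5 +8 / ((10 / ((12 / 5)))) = -27 / 25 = -1.08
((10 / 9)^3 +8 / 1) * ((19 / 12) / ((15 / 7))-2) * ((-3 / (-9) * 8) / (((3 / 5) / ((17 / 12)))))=-13182344 / 177147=-74.41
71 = 71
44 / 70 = 22 / 35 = 0.63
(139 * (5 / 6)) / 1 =115.83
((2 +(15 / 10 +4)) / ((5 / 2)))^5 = 243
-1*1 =-1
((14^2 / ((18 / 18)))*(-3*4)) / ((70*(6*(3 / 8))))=-224 / 15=-14.93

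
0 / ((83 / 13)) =0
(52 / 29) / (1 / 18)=936 / 29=32.28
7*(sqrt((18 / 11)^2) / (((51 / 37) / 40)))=62160 / 187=332.41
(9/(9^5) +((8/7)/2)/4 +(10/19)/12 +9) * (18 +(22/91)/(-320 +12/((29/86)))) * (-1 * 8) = -108300697200259/81869424273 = -1322.85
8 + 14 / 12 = 55 / 6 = 9.17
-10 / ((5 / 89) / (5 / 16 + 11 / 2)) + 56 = -978.62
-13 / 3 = -4.33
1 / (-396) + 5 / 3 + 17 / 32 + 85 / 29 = 470975 / 91872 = 5.13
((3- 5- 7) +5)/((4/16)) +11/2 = -21/2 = -10.50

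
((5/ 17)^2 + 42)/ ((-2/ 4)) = -24326/ 289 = -84.17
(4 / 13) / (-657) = -4 / 8541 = -0.00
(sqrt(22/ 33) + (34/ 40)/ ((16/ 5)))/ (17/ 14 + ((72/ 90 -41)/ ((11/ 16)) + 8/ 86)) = -33110 * sqrt(6)/ 5678241 -281435/ 60567904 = -0.02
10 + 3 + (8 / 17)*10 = 301 / 17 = 17.71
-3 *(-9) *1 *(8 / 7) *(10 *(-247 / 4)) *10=-1333800 / 7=-190542.86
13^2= 169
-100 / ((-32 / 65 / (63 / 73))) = 102375 / 584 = 175.30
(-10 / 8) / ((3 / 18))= -7.50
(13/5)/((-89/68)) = -884/445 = -1.99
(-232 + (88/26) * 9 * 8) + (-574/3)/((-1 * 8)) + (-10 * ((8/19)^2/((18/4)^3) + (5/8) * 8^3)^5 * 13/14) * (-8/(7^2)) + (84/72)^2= 166962645035144109776528604820185201187891/32820636491914726285131778074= 5087123922056.63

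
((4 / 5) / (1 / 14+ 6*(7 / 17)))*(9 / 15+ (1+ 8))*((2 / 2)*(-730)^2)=974055936 / 605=1610009.81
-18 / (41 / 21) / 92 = -189 / 1886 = -0.10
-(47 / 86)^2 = -2209 / 7396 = -0.30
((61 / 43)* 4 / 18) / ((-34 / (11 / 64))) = -0.00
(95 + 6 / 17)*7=11347 / 17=667.47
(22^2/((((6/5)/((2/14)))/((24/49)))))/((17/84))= 116160/833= 139.45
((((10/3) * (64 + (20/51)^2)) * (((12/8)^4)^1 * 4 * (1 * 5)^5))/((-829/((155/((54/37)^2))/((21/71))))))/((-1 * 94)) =2455026523515625/57461346621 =42724.83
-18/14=-9/7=-1.29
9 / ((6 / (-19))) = -57 / 2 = -28.50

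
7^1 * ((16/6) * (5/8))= 35/3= 11.67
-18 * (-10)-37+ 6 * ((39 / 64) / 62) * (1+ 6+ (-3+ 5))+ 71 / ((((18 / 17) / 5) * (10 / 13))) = 10345621 / 17856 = 579.39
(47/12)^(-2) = 144/2209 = 0.07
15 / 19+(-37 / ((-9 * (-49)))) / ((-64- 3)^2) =29694032 / 37613331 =0.79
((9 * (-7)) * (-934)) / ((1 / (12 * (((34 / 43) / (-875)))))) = -3429648 / 5375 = -638.07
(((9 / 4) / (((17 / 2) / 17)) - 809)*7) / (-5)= 11263 / 10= 1126.30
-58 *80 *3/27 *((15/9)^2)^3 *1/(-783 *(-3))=-2500000/531441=-4.70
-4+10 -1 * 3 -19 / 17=32 / 17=1.88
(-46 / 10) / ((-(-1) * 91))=-0.05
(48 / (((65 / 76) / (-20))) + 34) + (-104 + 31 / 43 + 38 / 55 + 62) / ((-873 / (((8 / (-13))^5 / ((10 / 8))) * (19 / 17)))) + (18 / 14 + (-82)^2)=857022190674559253 / 152040000137025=5636.82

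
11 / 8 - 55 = -429 / 8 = -53.62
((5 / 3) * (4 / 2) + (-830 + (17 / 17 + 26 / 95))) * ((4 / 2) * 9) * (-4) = 5645688 / 95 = 59428.29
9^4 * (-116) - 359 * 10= -764666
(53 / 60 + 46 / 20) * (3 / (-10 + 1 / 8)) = -382 / 395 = -0.97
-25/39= -0.64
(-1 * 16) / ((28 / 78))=-44.57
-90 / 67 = -1.34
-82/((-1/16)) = 1312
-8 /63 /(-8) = 1 /63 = 0.02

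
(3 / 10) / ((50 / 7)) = 21 / 500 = 0.04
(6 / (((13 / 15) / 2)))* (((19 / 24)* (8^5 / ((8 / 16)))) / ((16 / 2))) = 1167360 / 13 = 89796.92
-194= -194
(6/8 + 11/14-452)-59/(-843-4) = -217991/484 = -450.39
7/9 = 0.78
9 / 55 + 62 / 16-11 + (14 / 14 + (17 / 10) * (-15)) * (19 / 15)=-50153 / 1320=-37.99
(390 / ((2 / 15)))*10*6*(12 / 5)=421200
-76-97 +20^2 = 227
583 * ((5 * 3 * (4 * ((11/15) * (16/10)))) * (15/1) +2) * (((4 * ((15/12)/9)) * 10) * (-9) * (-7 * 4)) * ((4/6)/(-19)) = -1727079200/57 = -30299635.09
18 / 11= 1.64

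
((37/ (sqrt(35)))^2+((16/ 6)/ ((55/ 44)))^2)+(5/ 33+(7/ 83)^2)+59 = 12272245292/ 119351925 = 102.82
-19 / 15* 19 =-361 / 15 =-24.07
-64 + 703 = 639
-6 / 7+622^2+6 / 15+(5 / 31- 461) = 419268634 / 1085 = 386422.70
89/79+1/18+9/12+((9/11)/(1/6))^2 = 8957999/344124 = 26.03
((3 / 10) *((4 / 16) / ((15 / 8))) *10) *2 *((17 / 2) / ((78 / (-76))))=-1292 / 195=-6.63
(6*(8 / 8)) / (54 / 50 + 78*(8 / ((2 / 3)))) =0.01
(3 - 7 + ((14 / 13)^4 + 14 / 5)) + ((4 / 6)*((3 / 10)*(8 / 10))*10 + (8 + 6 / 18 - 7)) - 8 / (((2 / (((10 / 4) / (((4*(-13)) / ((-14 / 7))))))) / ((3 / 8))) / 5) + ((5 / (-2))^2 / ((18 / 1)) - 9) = -32365283 / 5140980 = -6.30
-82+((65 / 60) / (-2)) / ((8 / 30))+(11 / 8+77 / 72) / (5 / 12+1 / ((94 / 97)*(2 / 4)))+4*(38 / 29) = -77.80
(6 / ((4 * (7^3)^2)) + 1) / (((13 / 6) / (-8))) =-5647224 / 1529437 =-3.69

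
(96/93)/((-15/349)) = -11168/465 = -24.02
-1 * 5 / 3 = -5 / 3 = -1.67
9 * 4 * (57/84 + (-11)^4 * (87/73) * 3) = 1884501.63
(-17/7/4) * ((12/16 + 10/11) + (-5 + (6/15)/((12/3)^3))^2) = -127323387/7884800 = -16.15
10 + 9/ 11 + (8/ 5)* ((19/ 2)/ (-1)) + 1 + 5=1.62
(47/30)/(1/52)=1222/15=81.47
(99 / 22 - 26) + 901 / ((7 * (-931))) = -282033 / 13034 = -21.64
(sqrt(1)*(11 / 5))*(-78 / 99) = -26 / 15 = -1.73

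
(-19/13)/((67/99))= -1881/871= -2.16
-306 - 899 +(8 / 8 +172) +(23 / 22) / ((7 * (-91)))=-1032.00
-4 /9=-0.44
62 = 62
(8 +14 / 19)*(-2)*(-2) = 664 / 19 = 34.95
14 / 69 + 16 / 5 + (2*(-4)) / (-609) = 239242 / 70035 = 3.42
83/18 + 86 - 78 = 227/18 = 12.61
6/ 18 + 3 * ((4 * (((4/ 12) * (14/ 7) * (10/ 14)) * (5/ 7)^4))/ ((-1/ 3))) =-208193/ 50421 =-4.13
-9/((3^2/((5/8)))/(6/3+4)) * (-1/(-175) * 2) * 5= -3/14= -0.21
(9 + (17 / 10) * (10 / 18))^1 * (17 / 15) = 3043 / 270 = 11.27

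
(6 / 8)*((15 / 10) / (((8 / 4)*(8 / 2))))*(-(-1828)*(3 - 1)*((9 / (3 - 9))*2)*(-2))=3084.75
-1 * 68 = -68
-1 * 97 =-97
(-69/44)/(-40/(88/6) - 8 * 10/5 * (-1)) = -0.12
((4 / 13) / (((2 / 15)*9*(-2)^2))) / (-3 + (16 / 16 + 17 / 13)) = -5 / 54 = -0.09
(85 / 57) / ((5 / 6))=1.79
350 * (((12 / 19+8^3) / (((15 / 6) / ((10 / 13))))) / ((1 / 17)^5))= 19361170052000 / 247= 78385303854.25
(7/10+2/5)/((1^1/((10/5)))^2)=22/5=4.40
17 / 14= 1.21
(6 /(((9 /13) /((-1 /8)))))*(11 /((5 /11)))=-1573 /60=-26.22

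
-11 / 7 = -1.57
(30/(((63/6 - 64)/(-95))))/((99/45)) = 28500/1177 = 24.21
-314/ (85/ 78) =-288.14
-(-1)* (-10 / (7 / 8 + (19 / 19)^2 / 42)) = -1680 / 151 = -11.13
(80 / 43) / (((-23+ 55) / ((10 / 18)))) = 25 / 774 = 0.03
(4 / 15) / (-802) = -2 / 6015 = -0.00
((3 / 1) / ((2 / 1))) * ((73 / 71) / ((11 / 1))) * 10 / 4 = 1095 / 3124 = 0.35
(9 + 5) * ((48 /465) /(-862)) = -112 /66805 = -0.00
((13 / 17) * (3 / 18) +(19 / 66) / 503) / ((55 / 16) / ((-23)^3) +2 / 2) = 0.13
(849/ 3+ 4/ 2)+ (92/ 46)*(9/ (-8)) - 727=-1777/ 4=-444.25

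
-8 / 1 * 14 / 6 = -56 / 3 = -18.67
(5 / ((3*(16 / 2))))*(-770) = -1925 / 12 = -160.42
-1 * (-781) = 781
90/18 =5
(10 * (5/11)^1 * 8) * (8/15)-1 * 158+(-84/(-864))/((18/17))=-1974659/14256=-138.51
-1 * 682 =-682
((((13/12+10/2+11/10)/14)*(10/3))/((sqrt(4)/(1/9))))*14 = 431/324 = 1.33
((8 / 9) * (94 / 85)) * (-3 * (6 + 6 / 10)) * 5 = -8272 / 85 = -97.32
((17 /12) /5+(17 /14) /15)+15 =2151 /140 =15.36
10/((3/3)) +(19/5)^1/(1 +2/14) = 533/40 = 13.32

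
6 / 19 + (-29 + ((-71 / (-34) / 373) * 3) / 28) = -193523273 / 6746824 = -28.68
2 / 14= 1 / 7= 0.14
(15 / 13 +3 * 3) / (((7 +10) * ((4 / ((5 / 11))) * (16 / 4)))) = 15 / 884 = 0.02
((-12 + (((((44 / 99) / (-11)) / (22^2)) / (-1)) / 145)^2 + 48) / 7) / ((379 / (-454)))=-49310055111577054 / 8004134618882325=-6.16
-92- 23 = -115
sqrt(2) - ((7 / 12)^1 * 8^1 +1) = -17 / 3 +sqrt(2) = -4.25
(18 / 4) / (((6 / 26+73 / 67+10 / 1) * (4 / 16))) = 7839 / 4930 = 1.59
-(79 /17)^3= -493039 /4913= -100.35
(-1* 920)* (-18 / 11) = 16560 / 11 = 1505.45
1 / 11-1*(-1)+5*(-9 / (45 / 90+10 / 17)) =-16386 / 407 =-40.26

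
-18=-18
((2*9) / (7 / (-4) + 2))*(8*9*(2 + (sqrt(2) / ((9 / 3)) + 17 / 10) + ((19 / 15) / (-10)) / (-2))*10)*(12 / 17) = 207360*sqrt(2) / 17 + 11705472 / 85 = 154961.51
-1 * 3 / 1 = -3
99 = 99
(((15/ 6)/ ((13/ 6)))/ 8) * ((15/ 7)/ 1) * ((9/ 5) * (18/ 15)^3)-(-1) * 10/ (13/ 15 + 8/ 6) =137807/ 25025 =5.51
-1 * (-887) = 887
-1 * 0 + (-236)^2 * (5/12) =69620/3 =23206.67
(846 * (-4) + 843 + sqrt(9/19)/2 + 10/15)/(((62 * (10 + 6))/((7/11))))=-53347/32736 + 21 * sqrt(19)/414656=-1.63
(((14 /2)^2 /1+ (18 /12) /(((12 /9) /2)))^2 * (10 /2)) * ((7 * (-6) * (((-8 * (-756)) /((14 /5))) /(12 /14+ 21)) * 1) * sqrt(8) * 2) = -3706605000 * sqrt(2) /17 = -308348885.96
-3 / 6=-0.50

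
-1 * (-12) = 12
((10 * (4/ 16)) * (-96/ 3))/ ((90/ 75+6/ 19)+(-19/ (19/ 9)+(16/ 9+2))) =68400/ 3169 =21.58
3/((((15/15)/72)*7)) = 216/7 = 30.86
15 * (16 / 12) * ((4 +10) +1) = 300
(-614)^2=376996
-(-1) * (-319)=-319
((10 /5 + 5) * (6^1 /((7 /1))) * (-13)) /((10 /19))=-741 /5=-148.20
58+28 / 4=65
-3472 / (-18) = 1736 / 9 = 192.89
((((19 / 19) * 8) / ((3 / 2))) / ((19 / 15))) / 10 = 8 / 19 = 0.42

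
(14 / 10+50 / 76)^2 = 4.23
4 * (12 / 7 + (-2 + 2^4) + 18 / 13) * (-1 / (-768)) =389 / 4368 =0.09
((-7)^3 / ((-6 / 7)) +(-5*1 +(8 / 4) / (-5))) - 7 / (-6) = 5939 / 15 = 395.93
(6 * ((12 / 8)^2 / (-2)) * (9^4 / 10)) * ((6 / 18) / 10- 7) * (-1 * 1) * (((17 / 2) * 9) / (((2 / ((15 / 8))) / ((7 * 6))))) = -118957221999 / 1280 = -92935329.69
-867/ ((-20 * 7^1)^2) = -867/ 19600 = -0.04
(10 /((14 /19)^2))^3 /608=309512375 /30118144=10.28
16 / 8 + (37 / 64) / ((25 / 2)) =1637 / 800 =2.05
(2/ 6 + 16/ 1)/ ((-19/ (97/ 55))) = -4753/ 3135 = -1.52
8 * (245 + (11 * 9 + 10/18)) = 24808/9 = 2756.44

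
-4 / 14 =-2 / 7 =-0.29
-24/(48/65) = -65/2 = -32.50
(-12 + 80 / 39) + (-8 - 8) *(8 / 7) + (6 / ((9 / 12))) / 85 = -652996 / 23205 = -28.14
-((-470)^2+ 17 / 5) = -1104517 / 5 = -220903.40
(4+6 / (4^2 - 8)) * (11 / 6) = 209 / 24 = 8.71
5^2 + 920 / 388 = 2655 / 97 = 27.37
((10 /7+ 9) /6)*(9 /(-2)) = -219 /28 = -7.82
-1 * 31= -31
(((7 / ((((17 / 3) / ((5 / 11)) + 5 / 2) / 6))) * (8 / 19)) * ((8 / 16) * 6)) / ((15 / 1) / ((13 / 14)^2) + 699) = 1703520 / 344285567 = 0.00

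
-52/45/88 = -13/990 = -0.01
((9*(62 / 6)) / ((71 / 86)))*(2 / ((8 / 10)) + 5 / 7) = 179955 / 497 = 362.08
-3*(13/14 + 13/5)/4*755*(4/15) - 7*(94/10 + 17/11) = -469263/770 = -609.43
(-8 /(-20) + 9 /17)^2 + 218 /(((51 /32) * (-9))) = -2796293 /195075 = -14.33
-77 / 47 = -1.64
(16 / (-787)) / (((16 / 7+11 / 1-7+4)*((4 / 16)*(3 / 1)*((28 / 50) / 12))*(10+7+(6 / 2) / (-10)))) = -4000 / 1182861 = -0.00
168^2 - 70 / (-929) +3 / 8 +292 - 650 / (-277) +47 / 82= 2407183820867 / 84405224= 28519.37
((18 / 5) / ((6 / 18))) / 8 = 27 / 20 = 1.35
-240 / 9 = -80 / 3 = -26.67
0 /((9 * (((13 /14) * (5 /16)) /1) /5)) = 0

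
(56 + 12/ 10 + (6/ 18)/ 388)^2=110828402281/ 33872400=3271.94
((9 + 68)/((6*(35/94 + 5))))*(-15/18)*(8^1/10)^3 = -115808/113625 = -1.02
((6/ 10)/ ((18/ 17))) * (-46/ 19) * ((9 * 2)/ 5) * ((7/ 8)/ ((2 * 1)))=-8211/ 3800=-2.16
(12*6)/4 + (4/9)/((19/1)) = 3082/171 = 18.02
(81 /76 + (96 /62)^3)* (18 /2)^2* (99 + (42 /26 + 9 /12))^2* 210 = 2556288443381129415 /3061084832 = 835092323.04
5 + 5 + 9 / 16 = 10.56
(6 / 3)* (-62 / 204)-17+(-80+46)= -2632 / 51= -51.61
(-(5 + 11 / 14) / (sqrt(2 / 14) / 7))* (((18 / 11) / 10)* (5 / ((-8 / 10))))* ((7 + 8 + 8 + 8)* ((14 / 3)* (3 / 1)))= 790965* sqrt(7) / 44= 47561.29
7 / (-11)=-7 / 11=-0.64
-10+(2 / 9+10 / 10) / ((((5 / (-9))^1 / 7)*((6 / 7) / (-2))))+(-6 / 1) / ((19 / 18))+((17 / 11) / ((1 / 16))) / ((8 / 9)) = 150691 / 3135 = 48.07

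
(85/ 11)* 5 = 425/ 11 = 38.64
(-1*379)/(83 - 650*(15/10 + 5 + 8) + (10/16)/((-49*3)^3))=9631217736/237400622933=0.04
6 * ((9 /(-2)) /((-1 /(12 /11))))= 324 /11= 29.45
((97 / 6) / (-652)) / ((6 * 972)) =-97 / 22814784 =-0.00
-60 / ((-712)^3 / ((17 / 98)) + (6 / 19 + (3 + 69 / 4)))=77520 / 2688311838773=0.00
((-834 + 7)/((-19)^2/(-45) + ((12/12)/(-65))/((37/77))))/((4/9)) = 161103735/697336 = 231.03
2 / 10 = 1 / 5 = 0.20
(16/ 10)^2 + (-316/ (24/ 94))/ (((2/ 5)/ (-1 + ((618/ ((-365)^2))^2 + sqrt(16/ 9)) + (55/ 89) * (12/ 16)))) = -56025601701998131/ 22746991041000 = -2462.99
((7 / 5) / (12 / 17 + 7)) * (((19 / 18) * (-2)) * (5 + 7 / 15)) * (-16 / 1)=2966432 / 88425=33.55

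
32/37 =0.86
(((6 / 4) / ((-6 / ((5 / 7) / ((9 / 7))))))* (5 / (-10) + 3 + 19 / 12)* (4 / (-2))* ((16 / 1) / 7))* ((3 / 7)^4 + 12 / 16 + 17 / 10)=119269 / 18522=6.44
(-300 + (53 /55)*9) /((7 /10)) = -4578 /11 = -416.18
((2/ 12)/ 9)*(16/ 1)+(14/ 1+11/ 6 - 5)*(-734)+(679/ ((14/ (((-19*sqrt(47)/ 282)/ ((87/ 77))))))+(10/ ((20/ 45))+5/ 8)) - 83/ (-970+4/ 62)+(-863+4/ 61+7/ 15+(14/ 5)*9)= -868162936855/ 99043992 - 141911*sqrt(47)/ 49068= -8785.25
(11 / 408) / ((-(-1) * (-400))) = -11 / 163200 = -0.00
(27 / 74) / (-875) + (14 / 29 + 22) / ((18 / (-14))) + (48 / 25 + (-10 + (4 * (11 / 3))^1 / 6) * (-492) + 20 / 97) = 6068553765881 / 1639275750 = 3701.97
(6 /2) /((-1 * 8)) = -3 /8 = -0.38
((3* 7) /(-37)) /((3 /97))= -679 /37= -18.35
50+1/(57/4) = 2854/57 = 50.07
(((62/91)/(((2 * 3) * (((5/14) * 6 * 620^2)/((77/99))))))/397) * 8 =7/3239817750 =0.00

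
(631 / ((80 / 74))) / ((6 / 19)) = 443593 / 240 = 1848.30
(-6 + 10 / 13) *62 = -4216 / 13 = -324.31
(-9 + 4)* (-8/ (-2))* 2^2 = -80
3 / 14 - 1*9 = -123 / 14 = -8.79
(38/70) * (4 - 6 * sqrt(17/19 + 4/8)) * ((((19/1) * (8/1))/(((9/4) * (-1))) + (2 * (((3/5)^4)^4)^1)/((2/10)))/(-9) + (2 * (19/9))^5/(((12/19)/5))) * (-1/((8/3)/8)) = -4367691983516818864664/63071136474609375 + 57469631362063406114 * sqrt(2014)/21023712158203125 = 53425.51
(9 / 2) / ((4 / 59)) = 531 / 8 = 66.38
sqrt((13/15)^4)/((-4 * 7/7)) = -169/900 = -0.19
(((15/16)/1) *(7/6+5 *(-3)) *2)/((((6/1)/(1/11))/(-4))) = 415/264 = 1.57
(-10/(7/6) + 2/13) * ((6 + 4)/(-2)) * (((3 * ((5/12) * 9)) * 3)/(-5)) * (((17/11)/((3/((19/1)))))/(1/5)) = -27834525/2002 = -13903.36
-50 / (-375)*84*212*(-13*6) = -926016 / 5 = -185203.20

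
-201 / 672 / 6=-67 / 1344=-0.05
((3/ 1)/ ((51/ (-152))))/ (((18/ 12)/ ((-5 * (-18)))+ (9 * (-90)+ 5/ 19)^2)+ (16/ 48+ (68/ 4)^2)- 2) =-1097440/ 80512665839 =-0.00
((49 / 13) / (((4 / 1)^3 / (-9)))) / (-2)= 441 / 1664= 0.27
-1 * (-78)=78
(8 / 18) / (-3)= -4 / 27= -0.15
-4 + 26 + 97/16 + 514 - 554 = -191/16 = -11.94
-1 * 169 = -169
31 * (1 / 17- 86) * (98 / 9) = -29009.92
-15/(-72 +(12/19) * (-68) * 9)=95/2904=0.03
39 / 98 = 0.40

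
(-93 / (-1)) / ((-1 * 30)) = -3.10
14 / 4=7 / 2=3.50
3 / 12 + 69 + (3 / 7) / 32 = 15515 / 224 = 69.26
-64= -64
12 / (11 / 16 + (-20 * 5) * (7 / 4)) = -192 / 2789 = -0.07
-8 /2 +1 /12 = -47 /12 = -3.92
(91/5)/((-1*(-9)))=91/45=2.02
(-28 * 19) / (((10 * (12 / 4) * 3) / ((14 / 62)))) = -1862 / 1395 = -1.33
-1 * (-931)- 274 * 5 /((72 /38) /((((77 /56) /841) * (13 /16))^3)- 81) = 41809024421669324999 /44907652521789939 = 931.00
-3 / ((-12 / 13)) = 13 / 4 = 3.25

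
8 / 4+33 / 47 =2.70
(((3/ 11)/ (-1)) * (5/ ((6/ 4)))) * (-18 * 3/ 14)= 270/ 77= 3.51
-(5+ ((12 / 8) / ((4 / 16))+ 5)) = -16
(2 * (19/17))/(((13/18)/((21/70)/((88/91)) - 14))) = -2060037/48620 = -42.37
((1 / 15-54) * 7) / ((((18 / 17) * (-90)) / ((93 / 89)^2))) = 92516431 / 21386700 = 4.33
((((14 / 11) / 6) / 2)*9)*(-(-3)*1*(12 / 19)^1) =378 / 209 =1.81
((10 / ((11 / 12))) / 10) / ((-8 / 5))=-15 / 22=-0.68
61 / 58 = 1.05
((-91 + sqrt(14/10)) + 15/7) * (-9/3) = 1866/7 - 3 * sqrt(35)/5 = 263.02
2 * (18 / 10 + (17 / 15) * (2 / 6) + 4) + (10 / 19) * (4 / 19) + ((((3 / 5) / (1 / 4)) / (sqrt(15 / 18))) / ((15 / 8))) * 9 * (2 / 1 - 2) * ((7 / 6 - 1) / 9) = 202516 / 16245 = 12.47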